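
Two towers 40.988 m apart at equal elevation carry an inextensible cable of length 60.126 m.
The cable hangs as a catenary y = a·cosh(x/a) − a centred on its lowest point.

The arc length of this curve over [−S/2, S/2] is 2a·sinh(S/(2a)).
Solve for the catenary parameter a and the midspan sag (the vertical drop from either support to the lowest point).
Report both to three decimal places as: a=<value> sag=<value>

a=13.024 sag=19.739

seed: a₀ = √(S³/(24(L−S))) = √(40.988³/(24·19.138)) = 12.244222
iter 1: u=1.673769  f(a)=+2.867e+00  f'(a)=-4.094e+00  a ← 12.244222 − (+2.867e+00/-4.094e+00) = 12.944423
iter 2: u=1.583230  f(a)=+2.643e-01  f'(a)=-3.371e+00  a ← 12.944423 − (+2.643e-01/-3.371e+00) = 13.022823
iter 3: u=1.573699  f(a)=+2.750e-03  f'(a)=-3.301e+00  a ← 13.022823 − (+2.750e-03/-3.301e+00) = 13.023656
iter 4: u=1.573598  f(a)=+3.047e-07  f'(a)=-3.301e+00  a ← 13.023656 − (+3.047e-07/-3.301e+00) = 13.023656
iter 5: u=1.573598  f(a)=+7.105e-15  f'(a)=-3.301e+00  a ← 13.023656 − (+7.105e-15/-3.301e+00) = 13.023656
converged: |Δa| < 1e-12 after 5 iterations
sag = a·(cosh(S/(2a)) − 1) = 13.023656·(cosh(1.573598) − 1) = 19.739121
T_max/T_min = cosh(S/(2a)) = 2.515636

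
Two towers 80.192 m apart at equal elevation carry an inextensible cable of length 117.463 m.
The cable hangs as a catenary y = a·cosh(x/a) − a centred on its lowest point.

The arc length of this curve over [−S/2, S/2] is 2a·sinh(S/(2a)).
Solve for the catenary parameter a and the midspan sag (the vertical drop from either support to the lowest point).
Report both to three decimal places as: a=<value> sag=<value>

seed: a₀ = √(S³/(24(L−S))) = √(80.192³/(24·37.271)) = 24.010733
iter 1: u=1.669920  f(a)=+5.556e+00  f'(a)=-4.061e+00  a ← 24.010733 − (+5.556e+00/-4.061e+00) = 25.378719
iter 2: u=1.579906  f(a)=+5.102e-01  f'(a)=-3.347e+00  a ← 25.378719 − (+5.102e-01/-3.347e+00) = 25.531157
iter 3: u=1.570473  f(a)=+5.262e-03  f'(a)=-3.278e+00  a ← 25.531157 − (+5.262e-03/-3.278e+00) = 25.532763
iter 4: u=1.570375  f(a)=+5.727e-07  f'(a)=-3.277e+00  a ← 25.532763 − (+5.727e-07/-3.277e+00) = 25.532763
iter 5: u=1.570375  f(a)=+1.421e-14  f'(a)=-3.277e+00  a ← 25.532763 − (+1.421e-14/-3.277e+00) = 25.532763
converged: |Δa| < 1e-12 after 5 iterations
sag = a·(cosh(S/(2a)) − 1) = 25.532763·(cosh(1.570375) − 1) = 38.508716
T_max/T_min = cosh(S/(2a)) = 2.508208

a=25.533 sag=38.509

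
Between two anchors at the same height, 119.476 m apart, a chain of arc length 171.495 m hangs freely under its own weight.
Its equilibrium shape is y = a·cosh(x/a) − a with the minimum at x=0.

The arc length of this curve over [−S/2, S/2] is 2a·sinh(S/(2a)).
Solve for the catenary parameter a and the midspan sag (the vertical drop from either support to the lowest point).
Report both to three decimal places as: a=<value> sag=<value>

seed: a₀ = √(S³/(24(L−S))) = √(119.476³/(24·52.019)) = 36.960207
iter 1: u=1.616279  f(a)=+7.233e+00  f'(a)=-3.622e+00  a ← 36.960207 − (+7.233e+00/-3.622e+00) = 38.957022
iter 2: u=1.533433  f(a)=+6.275e-01  f'(a)=-3.019e+00  a ← 38.957022 − (+6.275e-01/-3.019e+00) = 39.164901
iter 3: u=1.525294  f(a)=+5.715e-03  f'(a)=-2.964e+00  a ← 39.164901 − (+5.715e-03/-2.964e+00) = 39.166829
iter 4: u=1.525219  f(a)=+4.835e-07  f'(a)=-2.963e+00  a ← 39.166829 − (+4.835e-07/-2.963e+00) = 39.166829
iter 5: u=1.525219  f(a)=+2.842e-14  f'(a)=-2.963e+00  a ← 39.166829 − (+2.842e-14/-2.963e+00) = 39.166829
converged: |Δa| < 1e-12 after 5 iterations
sag = a·(cosh(S/(2a)) − 1) = 39.166829·(cosh(1.525219) − 1) = 55.102329
T_max/T_min = cosh(S/(2a)) = 2.406862

a=39.167 sag=55.102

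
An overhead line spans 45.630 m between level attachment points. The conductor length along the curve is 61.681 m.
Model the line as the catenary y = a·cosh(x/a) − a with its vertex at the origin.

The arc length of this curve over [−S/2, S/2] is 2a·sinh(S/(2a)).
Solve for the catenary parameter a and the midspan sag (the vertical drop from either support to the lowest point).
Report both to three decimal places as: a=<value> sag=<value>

a=16.474 sag=18.491

seed: a₀ = √(S³/(24(L−S))) = √(45.630³/(24·16.051)) = 15.704316
iter 1: u=1.452785  f(a)=+1.782e+00  f'(a)=-2.509e+00  a ← 15.704316 − (+1.782e+00/-2.509e+00) = 16.414249
iter 2: u=1.389951  f(a)=+1.279e-01  f'(a)=-2.161e+00  a ← 16.414249 − (+1.279e-01/-2.161e+00) = 16.473452
iter 3: u=1.384956  f(a)=+7.725e-04  f'(a)=-2.135e+00  a ← 16.473452 − (+7.725e-04/-2.135e+00) = 16.473814
iter 4: u=1.384925  f(a)=+2.854e-08  f'(a)=-2.135e+00  a ← 16.473814 − (+2.854e-08/-2.135e+00) = 16.473814
iter 5: u=1.384925  f(a)=+0.000e+00  f'(a)=-2.135e+00  a ← 16.473814 − (+0.000e+00/-2.135e+00) = 16.473814
converged: |Δa| < 1e-12 after 5 iterations
sag = a·(cosh(S/(2a)) − 1) = 16.473814·(cosh(1.384925) − 1) = 18.490782
T_max/T_min = cosh(S/(2a)) = 2.122435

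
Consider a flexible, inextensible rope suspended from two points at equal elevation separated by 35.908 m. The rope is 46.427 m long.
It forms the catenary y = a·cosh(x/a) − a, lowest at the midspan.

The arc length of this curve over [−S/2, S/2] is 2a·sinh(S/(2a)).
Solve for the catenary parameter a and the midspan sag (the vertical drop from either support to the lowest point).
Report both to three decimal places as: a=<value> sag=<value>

a=14.101 sag=13.060

seed: a₀ = √(S³/(24(L−S))) = √(35.908³/(24·10.519)) = 13.542348
iter 1: u=1.325767  f(a)=+9.641e-01  f'(a)=-1.844e+00  a ← 13.542348 − (+9.641e-01/-1.844e+00) = 14.065099
iter 2: u=1.276493  f(a)=+5.863e-02  f'(a)=-1.626e+00  a ← 14.065099 − (+5.863e-02/-1.626e+00) = 14.101156
iter 3: u=1.273229  f(a)=+2.479e-04  f'(a)=-1.612e+00  a ← 14.101156 − (+2.479e-04/-1.612e+00) = 14.101309
iter 4: u=1.273215  f(a)=+4.475e-09  f'(a)=-1.612e+00  a ← 14.101309 − (+4.475e-09/-1.612e+00) = 14.101309
iter 5: u=1.273215  f(a)=+7.105e-15  f'(a)=-1.612e+00  a ← 14.101309 − (+7.105e-15/-1.612e+00) = 14.101309
converged: |Δa| < 1e-12 after 5 iterations
sag = a·(cosh(S/(2a)) − 1) = 14.101309·(cosh(1.273215) − 1) = 13.059573
T_max/T_min = cosh(S/(2a)) = 1.926125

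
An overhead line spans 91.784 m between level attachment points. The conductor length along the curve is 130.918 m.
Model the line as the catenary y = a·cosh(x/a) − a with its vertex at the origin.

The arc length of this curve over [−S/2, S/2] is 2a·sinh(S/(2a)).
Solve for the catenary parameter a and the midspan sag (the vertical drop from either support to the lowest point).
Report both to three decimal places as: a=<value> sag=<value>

seed: a₀ = √(S³/(24(L−S))) = √(91.784³/(24·39.134)) = 28.692456
iter 1: u=1.599445  f(a)=+5.322e+00  f'(a)=-3.493e+00  a ← 28.692456 − (+5.322e+00/-3.493e+00) = 30.216182
iter 2: u=1.518789  f(a)=+4.533e-01  f'(a)=-2.921e+00  a ← 30.216182 − (+4.533e-01/-2.921e+00) = 30.371389
iter 3: u=1.511027  f(a)=+3.966e-03  f'(a)=-2.870e+00  a ← 30.371389 − (+3.966e-03/-2.870e+00) = 30.372771
iter 4: u=1.510959  f(a)=+3.094e-07  f'(a)=-2.869e+00  a ← 30.372771 − (+3.094e-07/-2.869e+00) = 30.372771
iter 5: u=1.510959  f(a)=+5.684e-14  f'(a)=-2.869e+00  a ← 30.372771 − (+5.684e-14/-2.869e+00) = 30.372771
converged: |Δa| < 1e-12 after 5 iterations
sag = a·(cosh(S/(2a)) − 1) = 30.372771·(cosh(1.510959) − 1) = 41.789448
T_max/T_min = cosh(S/(2a)) = 2.375885

a=30.373 sag=41.789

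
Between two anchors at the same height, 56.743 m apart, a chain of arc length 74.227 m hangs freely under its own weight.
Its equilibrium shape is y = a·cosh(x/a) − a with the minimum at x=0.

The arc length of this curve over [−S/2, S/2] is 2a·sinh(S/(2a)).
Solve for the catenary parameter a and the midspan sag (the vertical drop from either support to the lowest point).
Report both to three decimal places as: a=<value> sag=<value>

seed: a₀ = √(S³/(24(L−S))) = √(56.743³/(24·17.484)) = 20.866155
iter 1: u=1.359690  f(a)=+1.689e+00  f'(a)=-2.007e+00  a ← 20.866155 − (+1.689e+00/-2.007e+00) = 21.707878
iter 2: u=1.306968  f(a)=+1.076e-01  f'(a)=-1.759e+00  a ← 21.707878 − (+1.076e-01/-1.759e+00) = 21.769056
iter 3: u=1.303295  f(a)=+5.021e-04  f'(a)=-1.742e+00  a ← 21.769056 − (+5.021e-04/-1.742e+00) = 21.769345
iter 4: u=1.303278  f(a)=+1.105e-08  f'(a)=-1.742e+00  a ← 21.769345 − (+1.105e-08/-1.742e+00) = 21.769345
iter 5: u=1.303278  f(a)=+0.000e+00  f'(a)=-1.742e+00  a ← 21.769345 − (+0.000e+00/-1.742e+00) = 21.769345
converged: |Δa| < 1e-12 after 5 iterations
sag = a·(cosh(S/(2a)) − 1) = 21.769345·(cosh(1.303278) − 1) = 21.257580
T_max/T_min = cosh(S/(2a)) = 1.976491

a=21.769 sag=21.258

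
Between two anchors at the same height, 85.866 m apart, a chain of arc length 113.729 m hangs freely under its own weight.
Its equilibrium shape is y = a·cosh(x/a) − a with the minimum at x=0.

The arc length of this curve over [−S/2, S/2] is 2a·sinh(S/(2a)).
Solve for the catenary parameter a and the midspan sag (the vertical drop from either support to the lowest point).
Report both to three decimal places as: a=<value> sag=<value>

seed: a₀ = √(S³/(24(L−S))) = √(85.866³/(24·27.863)) = 30.768923
iter 1: u=1.395336  f(a)=+2.842e+00  f'(a)=-2.189e+00  a ← 30.768923 − (+2.842e+00/-2.189e+00) = 32.066964
iter 2: u=1.338855  f(a)=+1.897e-01  f'(a)=-1.906e+00  a ← 32.066964 − (+1.897e-01/-1.906e+00) = 32.166511
iter 3: u=1.334711  f(a)=+9.794e-04  f'(a)=-1.886e+00  a ← 32.166511 − (+9.794e-04/-1.886e+00) = 32.167031
iter 4: u=1.334690  f(a)=+2.640e-08  f'(a)=-1.886e+00  a ← 32.167031 − (+2.640e-08/-1.886e+00) = 32.167031
iter 5: u=1.334690  f(a)=+0.000e+00  f'(a)=-1.886e+00  a ← 32.167031 − (+0.000e+00/-1.886e+00) = 32.167031
converged: |Δa| < 1e-12 after 5 iterations
sag = a·(cosh(S/(2a)) − 1) = 32.167031·(cosh(1.334690) − 1) = 33.165115
T_max/T_min = cosh(S/(2a)) = 2.031028

a=32.167 sag=33.165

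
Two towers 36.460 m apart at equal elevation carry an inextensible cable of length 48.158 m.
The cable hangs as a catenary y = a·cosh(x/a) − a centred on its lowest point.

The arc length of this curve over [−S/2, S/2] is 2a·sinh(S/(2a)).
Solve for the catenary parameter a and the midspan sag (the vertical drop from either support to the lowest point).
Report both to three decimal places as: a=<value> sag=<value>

a=13.730 sag=13.989

seed: a₀ = √(S³/(24(L−S))) = √(36.460³/(24·11.698)) = 13.139038
iter 1: u=1.387468  f(a)=+1.179e+00  f'(a)=-2.148e+00  a ← 13.139038 − (+1.179e+00/-2.148e+00) = 13.687950
iter 2: u=1.331828  f(a)=+7.791e-02  f'(a)=-1.873e+00  a ← 13.687950 − (+7.791e-02/-1.873e+00) = 13.729555
iter 3: u=1.327792  f(a)=+3.934e-04  f'(a)=-1.854e+00  a ← 13.729555 − (+3.934e-04/-1.854e+00) = 13.729767
iter 4: u=1.327772  f(a)=+1.015e-08  f'(a)=-1.854e+00  a ← 13.729767 − (+1.015e-08/-1.854e+00) = 13.729767
iter 5: u=1.327772  f(a)=-7.105e-15  f'(a)=-1.854e+00  a ← 13.729767 − (-7.105e-15/-1.854e+00) = 13.729767
converged: |Δa| < 1e-12 after 5 iterations
sag = a·(cosh(S/(2a)) − 1) = 13.729767·(cosh(1.327772) − 1) = 13.988544
T_max/T_min = cosh(S/(2a)) = 2.018848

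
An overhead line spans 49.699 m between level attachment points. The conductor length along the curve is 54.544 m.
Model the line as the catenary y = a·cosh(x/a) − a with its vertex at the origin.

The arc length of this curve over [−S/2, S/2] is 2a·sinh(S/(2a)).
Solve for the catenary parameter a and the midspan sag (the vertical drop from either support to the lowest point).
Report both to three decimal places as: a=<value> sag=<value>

a=32.956 sag=9.821

seed: a₀ = √(S³/(24(L−S))) = √(49.699³/(24·4.845)) = 32.491440
iter 1: u=0.764801  f(a)=+1.437e-01  f'(a)=-3.160e-01  a ← 32.491440 − (+1.437e-01/-3.160e-01) = 32.946080
iter 2: u=0.754248  f(a)=+3.071e-03  f'(a)=-3.027e-01  a ← 32.946080 − (+3.071e-03/-3.027e-01) = 32.956228
iter 3: u=0.754015  f(a)=+1.471e-06  f'(a)=-3.024e-01  a ← 32.956228 − (+1.471e-06/-3.024e-01) = 32.956233
iter 4: u=0.754015  f(a)=+3.411e-13  f'(a)=-3.024e-01  a ← 32.956233 − (+3.411e-13/-3.024e-01) = 32.956233
converged: |Δa| < 1e-12 after 4 iterations
sag = a·(cosh(S/(2a)) − 1) = 32.956233·(cosh(0.754015) − 1) = 9.820808
T_max/T_min = cosh(S/(2a)) = 1.297995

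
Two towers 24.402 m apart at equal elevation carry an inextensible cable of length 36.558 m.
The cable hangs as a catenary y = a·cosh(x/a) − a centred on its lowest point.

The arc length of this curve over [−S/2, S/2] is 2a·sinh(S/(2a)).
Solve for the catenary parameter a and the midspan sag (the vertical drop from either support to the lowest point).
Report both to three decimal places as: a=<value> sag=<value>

seed: a₀ = √(S³/(24(L−S))) = √(24.402³/(24·12.156)) = 7.057277
iter 1: u=1.728854  f(a)=+1.951e+00  f'(a)=-4.591e+00  a ← 7.057277 − (+1.951e+00/-4.591e+00) = 7.482357
iter 2: u=1.630636  f(a)=+1.902e-01  f'(a)=-3.736e+00  a ← 7.482357 − (+1.902e-01/-3.736e+00) = 7.533275
iter 3: u=1.619614  f(a)=+2.238e-03  f'(a)=-3.648e+00  a ← 7.533275 − (+2.238e-03/-3.648e+00) = 7.533889
iter 4: u=1.619482  f(a)=+3.180e-07  f'(a)=-3.647e+00  a ← 7.533889 − (+3.180e-07/-3.647e+00) = 7.533889
iter 5: u=1.619482  f(a)=+0.000e+00  f'(a)=-3.647e+00  a ← 7.533889 − (+0.000e+00/-3.647e+00) = 7.533889
converged: |Δa| < 1e-12 after 5 iterations
sag = a·(cosh(S/(2a)) − 1) = 7.533889·(cosh(1.619482) − 1) = 12.236830
T_max/T_min = cosh(S/(2a)) = 2.624238

a=7.534 sag=12.237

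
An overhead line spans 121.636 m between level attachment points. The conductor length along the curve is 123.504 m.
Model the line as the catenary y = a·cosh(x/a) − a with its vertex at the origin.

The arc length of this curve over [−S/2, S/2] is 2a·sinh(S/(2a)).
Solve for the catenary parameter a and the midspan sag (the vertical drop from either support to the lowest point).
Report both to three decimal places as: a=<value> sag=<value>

a=200.814 sag=9.280

seed: a₀ = √(S³/(24(L−S))) = √(121.636³/(24·1.868)) = 200.354517
iter 1: u=0.303552  f(a)=+8.625e-03  f'(a)=-1.882e-02  a ← 200.354517 − (+8.625e-03/-1.882e-02) = 200.812829
iter 2: u=0.302859  f(a)=+2.969e-05  f'(a)=-1.869e-02  a ← 200.812829 − (+2.969e-05/-1.869e-02) = 200.814418
iter 3: u=0.302857  f(a)=+3.543e-10  f'(a)=-1.869e-02  a ← 200.814418 − (+3.543e-10/-1.869e-02) = 200.814418
iter 4: u=0.302857  f(a)=+1.421e-14  f'(a)=-1.869e-02  a ← 200.814418 − (+1.421e-14/-1.869e-02) = 200.814418
converged: |Δa| < 1e-12 after 4 iterations
sag = a·(cosh(S/(2a)) − 1) = 200.814418·(cosh(0.302857) − 1) = 9.280180
T_max/T_min = cosh(S/(2a)) = 1.046213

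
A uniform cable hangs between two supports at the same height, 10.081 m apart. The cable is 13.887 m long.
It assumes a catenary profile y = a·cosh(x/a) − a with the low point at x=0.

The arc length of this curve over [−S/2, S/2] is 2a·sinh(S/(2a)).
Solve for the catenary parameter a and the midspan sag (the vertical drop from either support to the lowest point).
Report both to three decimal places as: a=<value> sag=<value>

seed: a₀ = √(S³/(24(L−S))) = √(10.081³/(24·3.806)) = 3.349002
iter 1: u=1.505075  f(a)=+4.551e-01  f'(a)=-2.831e+00  a ← 3.349002 − (+4.551e-01/-2.831e+00) = 3.509735
iter 2: u=1.436148  f(a)=+3.481e-02  f'(a)=-2.413e+00  a ← 3.509735 − (+3.481e-02/-2.413e+00) = 3.524161
iter 3: u=1.430269  f(a)=+2.410e-04  f'(a)=-2.380e+00  a ← 3.524161 − (+2.410e-04/-2.380e+00) = 3.524263
iter 4: u=1.430228  f(a)=+1.173e-08  f'(a)=-2.380e+00  a ← 3.524263 − (+1.173e-08/-2.380e+00) = 3.524263
iter 5: u=1.430228  f(a)=-1.776e-15  f'(a)=-2.380e+00  a ← 3.524263 − (-1.776e-15/-2.380e+00) = 3.524263
converged: |Δa| < 1e-12 after 5 iterations
sag = a·(cosh(S/(2a)) − 1) = 3.524263·(cosh(1.430228) − 1) = 4.262432
T_max/T_min = cosh(S/(2a)) = 2.209454

a=3.524 sag=4.262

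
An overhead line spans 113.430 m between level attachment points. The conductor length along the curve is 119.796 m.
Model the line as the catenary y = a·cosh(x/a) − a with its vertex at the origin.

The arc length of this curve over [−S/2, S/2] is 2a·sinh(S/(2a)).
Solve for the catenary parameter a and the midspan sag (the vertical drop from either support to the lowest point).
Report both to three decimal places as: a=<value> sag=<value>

a=98.548 sag=16.775

seed: a₀ = √(S³/(24(L−S))) = √(113.430³/(24·6.366)) = 97.735640
iter 1: u=0.580290  f(a)=+1.080e-01  f'(a)=-1.347e-01  a ← 97.735640 − (+1.080e-01/-1.347e-01) = 98.537710
iter 2: u=0.575566  f(a)=+1.344e-03  f'(a)=-1.314e-01  a ← 98.537710 − (+1.344e-03/-1.314e-01) = 98.547944
iter 3: u=0.575507  f(a)=+2.140e-07  f'(a)=-1.313e-01  a ← 98.547944 − (+2.140e-07/-1.313e-01) = 98.547946
iter 4: u=0.575507  f(a)=+1.421e-14  f'(a)=-1.313e-01  a ← 98.547946 − (+1.421e-14/-1.313e-01) = 98.547946
converged: |Δa| < 1e-12 after 4 iterations
sag = a·(cosh(S/(2a)) − 1) = 98.547946·(cosh(0.575507) − 1) = 16.775374
T_max/T_min = cosh(S/(2a)) = 1.170226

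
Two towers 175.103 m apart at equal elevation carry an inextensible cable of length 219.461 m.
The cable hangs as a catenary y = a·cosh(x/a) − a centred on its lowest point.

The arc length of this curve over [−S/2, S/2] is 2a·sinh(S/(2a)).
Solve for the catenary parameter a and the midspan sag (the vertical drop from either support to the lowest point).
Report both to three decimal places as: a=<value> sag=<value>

a=73.570 sag=58.541

seed: a₀ = √(S³/(24(L−S))) = √(175.103³/(24·44.358)) = 71.014786
iter 1: u=1.232863  f(a)=+3.496e+00  f'(a)=-1.450e+00  a ← 71.014786 − (+3.496e+00/-1.450e+00) = 73.426043
iter 2: u=1.192377  f(a)=+1.859e-01  f'(a)=-1.299e+00  a ← 73.426043 − (+1.859e-01/-1.299e+00) = 73.569153
iter 3: u=1.190057  f(a)=+5.914e-04  f'(a)=-1.291e+00  a ← 73.569153 − (+5.914e-04/-1.291e+00) = 73.569611
iter 4: u=1.190050  f(a)=+6.026e-09  f'(a)=-1.291e+00  a ← 73.569611 − (+6.026e-09/-1.291e+00) = 73.569611
iter 5: u=1.190050  f(a)=-5.684e-14  f'(a)=-1.291e+00  a ← 73.569611 − (-5.684e-14/-1.291e+00) = 73.569611
converged: |Δa| < 1e-12 after 5 iterations
sag = a·(cosh(S/(2a)) − 1) = 73.569611·(cosh(1.190050) − 1) = 58.541215
T_max/T_min = cosh(S/(2a)) = 1.795725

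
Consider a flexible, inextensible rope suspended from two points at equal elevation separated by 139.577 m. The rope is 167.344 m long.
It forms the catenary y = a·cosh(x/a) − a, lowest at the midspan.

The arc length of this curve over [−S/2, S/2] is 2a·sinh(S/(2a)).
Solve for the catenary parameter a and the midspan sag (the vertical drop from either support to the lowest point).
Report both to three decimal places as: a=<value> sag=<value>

a=65.703 sag=40.683

seed: a₀ = √(S³/(24(L−S))) = √(139.577³/(24·27.767)) = 63.877909
iter 1: u=1.092530  f(a)=+1.705e+00  f'(a)=-9.777e-01  a ← 63.877909 − (+1.705e+00/-9.777e-01) = 65.621899
iter 2: u=1.063494  f(a)=+7.232e-02  f'(a)=-8.963e-01  a ← 65.621899 − (+7.232e-02/-8.963e-01) = 65.702586
iter 3: u=1.062188  f(a)=+1.429e-04  f'(a)=-8.928e-01  a ← 65.702586 − (+1.429e-04/-8.928e-01) = 65.702746
iter 4: u=1.062185  f(a)=+5.601e-10  f'(a)=-8.928e-01  a ← 65.702746 − (+5.601e-10/-8.928e-01) = 65.702746
iter 5: u=1.062185  f(a)=+2.842e-14  f'(a)=-8.928e-01  a ← 65.702746 − (+2.842e-14/-8.928e-01) = 65.702746
converged: |Δa| < 1e-12 after 5 iterations
sag = a·(cosh(S/(2a)) − 1) = 65.702746·(cosh(1.062185) − 1) = 40.682659
T_max/T_min = cosh(S/(2a)) = 1.619193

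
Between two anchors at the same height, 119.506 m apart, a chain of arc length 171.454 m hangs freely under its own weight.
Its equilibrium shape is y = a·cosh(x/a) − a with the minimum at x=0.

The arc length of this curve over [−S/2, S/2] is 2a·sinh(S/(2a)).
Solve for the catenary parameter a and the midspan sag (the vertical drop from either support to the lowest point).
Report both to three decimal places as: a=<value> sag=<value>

seed: a₀ = √(S³/(24(L−S))) = √(119.506³/(24·51.948)) = 36.999387
iter 1: u=1.614973  f(a)=+7.211e+00  f'(a)=-3.612e+00  a ← 36.999387 − (+7.211e+00/-3.612e+00) = 38.995673
iter 2: u=1.532298  f(a)=+6.247e-01  f'(a)=-3.011e+00  a ← 38.995673 − (+6.247e-01/-3.011e+00) = 39.203148
iter 3: u=1.524189  f(a)=+5.671e-03  f'(a)=-2.957e+00  a ← 39.203148 − (+5.671e-03/-2.957e+00) = 39.205066
iter 4: u=1.524114  f(a)=+4.768e-07  f'(a)=-2.956e+00  a ← 39.205066 − (+4.768e-07/-2.956e+00) = 39.205066
iter 5: u=1.524114  f(a)=+0.000e+00  f'(a)=-2.956e+00  a ← 39.205066 − (+0.000e+00/-2.956e+00) = 39.205066
converged: |Δa| < 1e-12 after 5 iterations
sag = a·(cosh(S/(2a)) − 1) = 39.205066·(cosh(1.524114) − 1) = 55.061342
T_max/T_min = cosh(S/(2a)) = 2.404445

a=39.205 sag=55.061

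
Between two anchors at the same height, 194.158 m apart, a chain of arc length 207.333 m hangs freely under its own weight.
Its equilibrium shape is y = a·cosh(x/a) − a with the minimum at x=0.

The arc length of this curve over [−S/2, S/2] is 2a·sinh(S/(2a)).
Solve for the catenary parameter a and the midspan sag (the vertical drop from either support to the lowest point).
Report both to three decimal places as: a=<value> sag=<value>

a=153.668 sag=31.698

seed: a₀ = √(S³/(24(L−S))) = √(194.158³/(24·13.175)) = 152.143009
iter 1: u=0.638077  f(a)=+2.708e-01  f'(a)=-1.803e-01  a ← 152.143009 − (+2.708e-01/-1.803e-01) = 153.644669
iter 2: u=0.631841  f(a)=+4.062e-03  f'(a)=-1.750e-01  a ← 153.644669 − (+4.062e-03/-1.750e-01) = 153.667883
iter 3: u=0.631746  f(a)=+9.446e-07  f'(a)=-1.749e-01  a ← 153.667883 − (+9.446e-07/-1.749e-01) = 153.667889
iter 4: u=0.631746  f(a)=+5.684e-14  f'(a)=-1.749e-01  a ← 153.667889 − (+5.684e-14/-1.749e-01) = 153.667889
converged: |Δa| < 1e-12 after 4 iterations
sag = a·(cosh(S/(2a)) − 1) = 153.667889·(cosh(0.631746) − 1) = 31.698136
T_max/T_min = cosh(S/(2a)) = 1.206277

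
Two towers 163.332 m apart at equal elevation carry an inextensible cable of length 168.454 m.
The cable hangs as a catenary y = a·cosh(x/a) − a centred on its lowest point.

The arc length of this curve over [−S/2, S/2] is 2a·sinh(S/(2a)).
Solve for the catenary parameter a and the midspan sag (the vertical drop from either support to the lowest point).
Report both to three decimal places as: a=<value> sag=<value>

seed: a₀ = √(S³/(24(L−S))) = √(163.332³/(24·5.122)) = 188.270169
iter 1: u=0.433770  f(a)=+4.840e-02  f'(a)=-5.544e-02  a ← 188.270169 − (+4.840e-02/-5.544e-02) = 189.143216
iter 2: u=0.431768  f(a)=+3.388e-04  f'(a)=-5.467e-02  a ← 189.143216 − (+3.388e-04/-5.467e-02) = 189.149413
iter 3: u=0.431754  f(a)=+1.685e-08  f'(a)=-5.466e-02  a ← 189.149413 − (+1.685e-08/-5.466e-02) = 189.149413
iter 4: u=0.431754  f(a)=+0.000e+00  f'(a)=-5.466e-02  a ← 189.149413 − (+0.000e+00/-5.466e-02) = 189.149413
converged: |Δa| < 1e-12 after 4 iterations
sag = a·(cosh(S/(2a)) − 1) = 189.149413·(cosh(0.431754) − 1) = 17.905382
T_max/T_min = cosh(S/(2a)) = 1.094663

a=189.149 sag=17.905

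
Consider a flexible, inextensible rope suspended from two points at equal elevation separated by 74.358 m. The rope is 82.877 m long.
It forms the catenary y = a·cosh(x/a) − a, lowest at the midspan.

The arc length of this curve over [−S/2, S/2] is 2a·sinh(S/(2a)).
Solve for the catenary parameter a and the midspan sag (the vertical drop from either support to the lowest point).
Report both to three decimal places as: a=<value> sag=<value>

seed: a₀ = √(S³/(24(L−S))) = √(74.358³/(24·8.519)) = 44.842686
iter 1: u=0.829098  f(a)=+2.976e-01  f'(a)=-4.067e-01  a ← 44.842686 − (+2.976e-01/-4.067e-01) = 45.574491
iter 2: u=0.815785  f(a)=+7.442e-03  f'(a)=-3.866e-01  a ← 45.574491 − (+7.442e-03/-3.866e-01) = 45.593741
iter 3: u=0.815441  f(a)=+4.918e-06  f'(a)=-3.861e-01  a ← 45.593741 − (+4.918e-06/-3.861e-01) = 45.593754
iter 4: u=0.815441  f(a)=+2.174e-12  f'(a)=-3.861e-01  a ← 45.593754 − (+2.174e-12/-3.861e-01) = 45.593754
converged: |Δa| < 1e-12 after 4 iterations
sag = a·(cosh(S/(2a)) − 1) = 45.593754·(cosh(0.815441) − 1) = 16.017444
T_max/T_min = cosh(S/(2a)) = 1.351308

a=45.594 sag=16.017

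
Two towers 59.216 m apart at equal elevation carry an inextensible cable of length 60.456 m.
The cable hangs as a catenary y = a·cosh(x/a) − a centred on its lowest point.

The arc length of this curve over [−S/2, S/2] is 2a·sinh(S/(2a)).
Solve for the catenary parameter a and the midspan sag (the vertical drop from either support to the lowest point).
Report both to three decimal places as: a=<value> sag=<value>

seed: a₀ = √(S³/(24(L−S))) = √(59.216³/(24·1.240)) = 83.529934
iter 1: u=0.354460  f(a)=+7.813e-03  f'(a)=-3.006e-02  a ← 83.529934 − (+7.813e-03/-3.006e-02) = 83.789812
iter 2: u=0.353360  f(a)=+3.661e-05  f'(a)=-2.978e-02  a ← 83.789812 − (+3.661e-05/-2.978e-02) = 83.791041
iter 3: u=0.353355  f(a)=+8.124e-10  f'(a)=-2.978e-02  a ← 83.791041 − (+8.124e-10/-2.978e-02) = 83.791041
iter 4: u=0.353355  f(a)=+0.000e+00  f'(a)=-2.978e-02  a ← 83.791041 − (+0.000e+00/-2.978e-02) = 83.791041
converged: |Δa| < 1e-12 after 4 iterations
sag = a·(cosh(S/(2a)) − 1) = 83.791041·(cosh(0.353355) − 1) = 5.285727
T_max/T_min = cosh(S/(2a)) = 1.063082

a=83.791 sag=5.286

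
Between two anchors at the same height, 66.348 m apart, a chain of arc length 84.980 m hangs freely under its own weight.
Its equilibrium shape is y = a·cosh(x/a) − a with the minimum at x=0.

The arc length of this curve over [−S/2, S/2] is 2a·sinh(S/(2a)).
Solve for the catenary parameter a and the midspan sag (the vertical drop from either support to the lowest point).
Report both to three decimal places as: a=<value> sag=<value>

a=26.570 sag=23.543

seed: a₀ = √(S³/(24(L−S))) = √(66.348³/(24·18.632)) = 25.556795
iter 1: u=1.298050  f(a)=+1.634e+00  f'(a)=-1.719e+00  a ← 25.556795 − (+1.634e+00/-1.719e+00) = 26.507427
iter 2: u=1.251498  f(a)=+9.560e-02  f'(a)=-1.523e+00  a ← 26.507427 − (+9.560e-02/-1.523e+00) = 26.570191
iter 3: u=1.248542  f(a)=+3.722e-04  f'(a)=-1.511e+00  a ← 26.570191 − (+3.722e-04/-1.511e+00) = 26.570437
iter 4: u=1.248530  f(a)=+5.690e-09  f'(a)=-1.511e+00  a ← 26.570437 − (+5.690e-09/-1.511e+00) = 26.570437
iter 5: u=1.248530  f(a)=-1.421e-14  f'(a)=-1.511e+00  a ← 26.570437 − (-1.421e-14/-1.511e+00) = 26.570437
converged: |Δa| < 1e-12 after 5 iterations
sag = a·(cosh(S/(2a)) − 1) = 26.570437·(cosh(1.248530) − 1) = 23.543316
T_max/T_min = cosh(S/(2a)) = 1.886072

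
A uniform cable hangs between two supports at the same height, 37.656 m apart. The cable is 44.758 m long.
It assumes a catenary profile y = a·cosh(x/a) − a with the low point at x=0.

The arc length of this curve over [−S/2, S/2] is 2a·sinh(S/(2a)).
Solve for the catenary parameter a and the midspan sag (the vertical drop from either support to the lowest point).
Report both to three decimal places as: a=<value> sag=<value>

a=18.180 sag=10.653

seed: a₀ = √(S³/(24(L−S))) = √(37.656³/(24·7.102)) = 17.699269
iter 1: u=1.063773  f(a)=+4.128e-01  f'(a)=-8.971e-01  a ← 17.699269 − (+4.128e-01/-8.971e-01) = 18.159466
iter 2: u=1.036815  f(a)=+1.665e-02  f'(a)=-8.260e-01  a ← 18.159466 − (+1.665e-02/-8.260e-01) = 18.179621
iter 3: u=1.035665  f(a)=+2.960e-05  f'(a)=-8.231e-01  a ← 18.179621 − (+2.960e-05/-8.231e-01) = 18.179657
iter 4: u=1.035663  f(a)=+9.393e-11  f'(a)=-8.231e-01  a ← 18.179657 − (+9.393e-11/-8.231e-01) = 18.179657
iter 5: u=1.035663  f(a)=-7.105e-15  f'(a)=-8.231e-01  a ← 18.179657 − (-7.105e-15/-8.231e-01) = 18.179657
converged: |Δa| < 1e-12 after 5 iterations
sag = a·(cosh(S/(2a)) − 1) = 18.179657·(cosh(1.035663) − 1) = 10.652956
T_max/T_min = cosh(S/(2a)) = 1.585982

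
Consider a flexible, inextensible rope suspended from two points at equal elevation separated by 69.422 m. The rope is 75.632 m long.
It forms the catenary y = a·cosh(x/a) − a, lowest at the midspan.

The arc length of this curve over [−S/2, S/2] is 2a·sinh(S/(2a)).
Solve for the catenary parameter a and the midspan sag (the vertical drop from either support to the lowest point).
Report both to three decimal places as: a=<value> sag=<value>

a=48.003 sag=13.106

seed: a₀ = √(S³/(24(L−S))) = √(69.422³/(24·6.210)) = 47.379913
iter 1: u=0.732610  f(a)=+1.688e-01  f'(a)=-2.765e-01  a ← 47.379913 − (+1.688e-01/-2.765e-01) = 47.990437
iter 2: u=0.723290  f(a)=+3.318e-03  f'(a)=-2.657e-01  a ← 47.990437 − (+3.318e-03/-2.657e-01) = 48.002924
iter 3: u=0.723102  f(a)=+1.339e-06  f'(a)=-2.655e-01  a ← 48.002924 − (+1.339e-06/-2.655e-01) = 48.002929
iter 4: u=0.723102  f(a)=+1.990e-13  f'(a)=-2.655e-01  a ← 48.002929 − (+1.990e-13/-2.655e-01) = 48.002929
converged: |Δa| < 1e-12 after 4 iterations
sag = a·(cosh(S/(2a)) − 1) = 48.002929·(cosh(0.723102) − 1) = 13.106244
T_max/T_min = cosh(S/(2a)) = 1.273030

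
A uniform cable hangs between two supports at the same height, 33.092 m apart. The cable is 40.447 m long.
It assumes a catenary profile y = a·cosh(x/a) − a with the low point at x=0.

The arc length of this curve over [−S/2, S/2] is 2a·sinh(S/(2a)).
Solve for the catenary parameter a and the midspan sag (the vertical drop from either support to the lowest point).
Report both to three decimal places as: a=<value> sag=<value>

seed: a₀ = √(S³/(24(L−S))) = √(33.092³/(24·7.355)) = 14.328066
iter 1: u=1.154796  f(a)=+5.063e-01  f'(a)=-1.170e+00  a ← 14.328066 − (+5.063e-01/-1.170e+00) = 14.760689
iter 2: u=1.120950  f(a)=+2.384e-02  f'(a)=-1.062e+00  a ← 14.760689 − (+2.384e-02/-1.062e+00) = 14.783124
iter 3: u=1.119249  f(a)=+5.861e-05  f'(a)=-1.057e+00  a ← 14.783124 − (+5.861e-05/-1.057e+00) = 14.783180
iter 4: u=1.119245  f(a)=+3.563e-10  f'(a)=-1.057e+00  a ← 14.783180 − (+3.563e-10/-1.057e+00) = 14.783180
iter 5: u=1.119245  f(a)=+0.000e+00  f'(a)=-1.057e+00  a ← 14.783180 − (+0.000e+00/-1.057e+00) = 14.783180
converged: |Δa| < 1e-12 after 5 iterations
sag = a·(cosh(S/(2a)) − 1) = 14.783180·(cosh(1.119245) − 1) = 10.267416
T_max/T_min = cosh(S/(2a)) = 1.694534

a=14.783 sag=10.267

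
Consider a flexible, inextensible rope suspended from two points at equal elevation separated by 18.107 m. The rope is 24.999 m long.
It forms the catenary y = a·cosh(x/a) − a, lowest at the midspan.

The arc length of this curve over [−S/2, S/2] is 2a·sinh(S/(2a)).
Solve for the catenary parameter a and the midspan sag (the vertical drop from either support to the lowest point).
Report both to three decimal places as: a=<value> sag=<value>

a=6.307 sag=7.694

seed: a₀ = √(S³/(24(L−S))) = √(18.107³/(24·6.892)) = 5.990892
iter 1: u=1.511211  f(a)=+8.312e-01  f'(a)=-2.871e+00  a ← 5.990892 − (+8.312e-01/-2.871e+00) = 6.280395
iter 2: u=1.441550  f(a)=+6.405e-02  f'(a)=-2.444e+00  a ← 6.280395 − (+6.405e-02/-2.444e+00) = 6.306599
iter 3: u=1.435560  f(a)=+4.505e-04  f'(a)=-2.410e+00  a ← 6.306599 − (+4.505e-04/-2.410e+00) = 6.306786
iter 4: u=1.435517  f(a)=+2.263e-08  f'(a)=-2.410e+00  a ← 6.306786 − (+2.263e-08/-2.410e+00) = 6.306786
iter 5: u=1.435517  f(a)=+0.000e+00  f'(a)=-2.410e+00  a ← 6.306786 − (+0.000e+00/-2.410e+00) = 6.306786
converged: |Δa| < 1e-12 after 5 iterations
sag = a·(cosh(S/(2a)) − 1) = 6.306786·(cosh(1.435517) − 1) = 7.693680
T_max/T_min = cosh(S/(2a)) = 2.219905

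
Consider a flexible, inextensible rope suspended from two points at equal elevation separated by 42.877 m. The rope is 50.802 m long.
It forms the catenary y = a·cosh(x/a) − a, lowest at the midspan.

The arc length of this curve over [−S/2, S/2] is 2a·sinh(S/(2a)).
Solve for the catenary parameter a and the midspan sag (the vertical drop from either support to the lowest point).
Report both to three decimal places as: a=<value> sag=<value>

seed: a₀ = √(S³/(24(L−S))) = √(42.877³/(24·7.925)) = 20.357823
iter 1: u=1.053084  f(a)=+4.512e-01  f'(a)=-8.684e-01  a ← 20.357823 − (+4.512e-01/-8.684e-01) = 20.877419
iter 2: u=1.026875  f(a)=+1.785e-02  f'(a)=-8.009e-01  a ← 20.877419 − (+1.785e-02/-8.009e-01) = 20.899709
iter 3: u=1.025780  f(a)=+3.049e-05  f'(a)=-7.982e-01  a ← 20.899709 − (+3.049e-05/-7.982e-01) = 20.899747
iter 4: u=1.025778  f(a)=+8.932e-11  f'(a)=-7.982e-01  a ← 20.899747 − (+8.932e-11/-7.982e-01) = 20.899747
iter 5: u=1.025778  f(a)=-7.105e-15  f'(a)=-7.982e-01  a ← 20.899747 − (-7.105e-15/-7.982e-01) = 20.899747
converged: |Δa| < 1e-12 after 5 iterations
sag = a·(cosh(S/(2a)) − 1) = 20.899747·(cosh(1.025778) − 1) = 11.994177
T_max/T_min = cosh(S/(2a)) = 1.573891

a=20.900 sag=11.994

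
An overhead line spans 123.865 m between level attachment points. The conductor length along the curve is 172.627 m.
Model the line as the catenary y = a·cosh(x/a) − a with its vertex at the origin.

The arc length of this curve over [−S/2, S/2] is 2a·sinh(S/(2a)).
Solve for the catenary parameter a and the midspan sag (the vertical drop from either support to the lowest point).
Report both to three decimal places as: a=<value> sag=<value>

seed: a₀ = √(S³/(24(L−S))) = √(123.865³/(24·48.762)) = 40.297354
iter 1: u=1.536887  f(a)=+6.094e+00  f'(a)=-3.042e+00  a ← 40.297354 − (+6.094e+00/-3.042e+00) = 42.300414
iter 2: u=1.464111  f(a)=+4.838e-01  f'(a)=-2.577e+00  a ← 42.300414 − (+4.838e-01/-2.577e+00) = 42.488186
iter 3: u=1.457640  f(a)=+3.631e-03  f'(a)=-2.538e+00  a ← 42.488186 − (+3.631e-03/-2.538e+00) = 42.489617
iter 4: u=1.457591  f(a)=+2.079e-07  f'(a)=-2.538e+00  a ← 42.489617 − (+2.079e-07/-2.538e+00) = 42.489617
iter 5: u=1.457591  f(a)=+0.000e+00  f'(a)=-2.538e+00  a ← 42.489617 − (+0.000e+00/-2.538e+00) = 42.489617
converged: |Δa| < 1e-12 after 5 iterations
sag = a·(cosh(S/(2a)) − 1) = 42.489617·(cosh(1.457591) − 1) = 53.715309
T_max/T_min = cosh(S/(2a)) = 2.264198

a=42.490 sag=53.715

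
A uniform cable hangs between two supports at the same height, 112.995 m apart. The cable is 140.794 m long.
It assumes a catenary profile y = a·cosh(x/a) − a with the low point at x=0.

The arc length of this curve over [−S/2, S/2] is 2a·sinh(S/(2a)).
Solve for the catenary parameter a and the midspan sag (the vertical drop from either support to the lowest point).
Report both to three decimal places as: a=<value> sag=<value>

seed: a₀ = √(S³/(24(L−S))) = √(112.995³/(24·27.799)) = 46.501679
iter 1: u=1.214956  f(a)=+2.125e+00  f'(a)=-1.382e+00  a ← 46.501679 − (+2.125e+00/-1.382e+00) = 48.039927
iter 2: u=1.176053  f(a)=+1.100e-01  f'(a)=-1.242e+00  a ← 48.039927 − (+1.100e-01/-1.242e+00) = 48.128506
iter 3: u=1.173889  f(a)=+3.304e-04  f'(a)=-1.235e+00  a ← 48.128506 − (+3.304e-04/-1.235e+00) = 48.128773
iter 4: u=1.173882  f(a)=+2.999e-09  f'(a)=-1.235e+00  a ← 48.128773 − (+2.999e-09/-1.235e+00) = 48.128773
iter 5: u=1.173882  f(a)=+0.000e+00  f'(a)=-1.235e+00  a ← 48.128773 − (+0.000e+00/-1.235e+00) = 48.128773
converged: |Δa| < 1e-12 after 5 iterations
sag = a·(cosh(S/(2a)) − 1) = 48.128773·(cosh(1.173882) − 1) = 37.147932
T_max/T_min = cosh(S/(2a)) = 1.771845

a=48.129 sag=37.148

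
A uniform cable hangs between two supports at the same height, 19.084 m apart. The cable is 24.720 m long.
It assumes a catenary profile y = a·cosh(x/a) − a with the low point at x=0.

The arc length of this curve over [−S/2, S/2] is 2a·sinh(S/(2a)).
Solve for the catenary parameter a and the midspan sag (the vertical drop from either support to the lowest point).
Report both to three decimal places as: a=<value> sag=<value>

seed: a₀ = √(S³/(24(L−S))) = √(19.084³/(24·5.636)) = 7.168248
iter 1: u=1.331148  f(a)=+5.209e-01  f'(a)=-1.869e+00  a ← 7.168248 − (+5.209e-01/-1.869e+00) = 7.446917
iter 2: u=1.281336  f(a)=+3.192e-02  f'(a)=-1.647e+00  a ← 7.446917 − (+3.192e-02/-1.647e+00) = 7.466300
iter 3: u=1.278009  f(a)=+1.371e-04  f'(a)=-1.633e+00  a ← 7.466300 − (+1.371e-04/-1.633e+00) = 7.466384
iter 4: u=1.277995  f(a)=+2.555e-09  f'(a)=-1.632e+00  a ← 7.466384 − (+2.555e-09/-1.632e+00) = 7.466384
iter 5: u=1.277995  f(a)=+7.105e-15  f'(a)=-1.632e+00  a ← 7.466384 − (+7.105e-15/-1.632e+00) = 7.466384
converged: |Δa| < 1e-12 after 5 iterations
sag = a·(cosh(S/(2a)) − 1) = 7.466384·(cosh(1.277995) − 1) = 6.973716
T_max/T_min = cosh(S/(2a)) = 1.934015

a=7.466 sag=6.974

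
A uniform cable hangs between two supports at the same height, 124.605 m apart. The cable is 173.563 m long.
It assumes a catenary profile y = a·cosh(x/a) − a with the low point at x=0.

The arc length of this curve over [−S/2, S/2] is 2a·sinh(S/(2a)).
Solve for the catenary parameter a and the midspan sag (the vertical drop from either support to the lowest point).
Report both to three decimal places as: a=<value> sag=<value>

seed: a₀ = √(S³/(24(L−S))) = √(124.605³/(24·48.958)) = 40.577543
iter 1: u=1.535394  f(a)=+6.106e+00  f'(a)=-3.032e+00  a ← 40.577543 − (+6.106e+00/-3.032e+00) = 42.591257
iter 2: u=1.462800  f(a)=+4.839e-01  f'(a)=-2.569e+00  a ← 42.591257 − (+4.839e-01/-2.569e+00) = 42.779646
iter 3: u=1.456358  f(a)=+3.618e-03  f'(a)=-2.530e+00  a ← 42.779646 − (+3.618e-03/-2.530e+00) = 42.781076
iter 4: u=1.456310  f(a)=+2.056e-07  f'(a)=-2.530e+00  a ← 42.781076 − (+2.056e-07/-2.530e+00) = 42.781076
iter 5: u=1.456310  f(a)=-2.842e-14  f'(a)=-2.530e+00  a ← 42.781076 − (-2.842e-14/-2.530e+00) = 42.781076
converged: |Δa| < 1e-12 after 5 iterations
sag = a·(cosh(S/(2a)) − 1) = 42.781076·(cosh(1.456310) − 1) = 53.972473
T_max/T_min = cosh(S/(2a)) = 2.261597

a=42.781 sag=53.972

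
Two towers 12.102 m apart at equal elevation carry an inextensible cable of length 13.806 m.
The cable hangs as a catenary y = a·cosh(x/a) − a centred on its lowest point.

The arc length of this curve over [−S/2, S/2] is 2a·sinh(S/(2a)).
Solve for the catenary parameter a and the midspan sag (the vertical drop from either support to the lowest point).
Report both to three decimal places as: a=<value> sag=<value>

a=6.718 sag=2.914

seed: a₀ = √(S³/(24(L−S))) = √(12.102³/(24·1.704)) = 6.583325
iter 1: u=0.919140  f(a)=+7.344e-02  f'(a)=-5.627e-01  a ← 6.583325 − (+7.344e-02/-5.627e-01) = 6.713834
iter 2: u=0.901273  f(a)=+2.241e-03  f'(a)=-5.289e-01  a ← 6.713834 − (+2.241e-03/-5.289e-01) = 6.718071
iter 3: u=0.900705  f(a)=+2.231e-06  f'(a)=-5.278e-01  a ← 6.718071 − (+2.231e-06/-5.278e-01) = 6.718076
iter 4: u=0.900704  f(a)=+2.217e-12  f'(a)=-5.278e-01  a ← 6.718076 − (+2.217e-12/-5.278e-01) = 6.718076
converged: |Δa| < 1e-12 after 4 iterations
sag = a·(cosh(S/(2a)) − 1) = 6.718076·(cosh(0.900704) − 1) = 2.914367
T_max/T_min = cosh(S/(2a)) = 1.433810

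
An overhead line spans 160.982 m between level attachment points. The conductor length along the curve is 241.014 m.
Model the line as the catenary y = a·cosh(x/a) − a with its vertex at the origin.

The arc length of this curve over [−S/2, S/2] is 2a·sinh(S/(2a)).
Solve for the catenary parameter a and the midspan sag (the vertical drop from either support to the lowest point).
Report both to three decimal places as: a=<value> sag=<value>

seed: a₀ = √(S³/(24(L−S))) = √(160.982³/(24·80.032)) = 46.604572
iter 1: u=1.727105  f(a)=+1.282e+01  f'(a)=-4.574e+00  a ← 46.604572 − (+1.282e+01/-4.574e+00) = 49.407181
iter 2: u=1.629136  f(a)=+1.247e+00  f'(a)=-3.724e+00  a ← 49.407181 − (+1.247e+00/-3.724e+00) = 49.742185
iter 3: u=1.618164  f(a)=+1.462e-02  f'(a)=-3.637e+00  a ← 49.742185 − (+1.462e-02/-3.637e+00) = 49.746206
iter 4: u=1.618033  f(a)=+2.061e-06  f'(a)=-3.636e+00  a ← 49.746206 − (+2.061e-06/-3.636e+00) = 49.746206
iter 5: u=1.618033  f(a)=+8.527e-14  f'(a)=-3.636e+00  a ← 49.746206 − (+8.527e-14/-3.636e+00) = 49.746206
converged: |Δa| < 1e-12 after 5 iterations
sag = a·(cosh(S/(2a)) − 1) = 49.746206·(cosh(1.618033) − 1) = 80.624888
T_max/T_min = cosh(S/(2a)) = 2.620724

a=49.746 sag=80.625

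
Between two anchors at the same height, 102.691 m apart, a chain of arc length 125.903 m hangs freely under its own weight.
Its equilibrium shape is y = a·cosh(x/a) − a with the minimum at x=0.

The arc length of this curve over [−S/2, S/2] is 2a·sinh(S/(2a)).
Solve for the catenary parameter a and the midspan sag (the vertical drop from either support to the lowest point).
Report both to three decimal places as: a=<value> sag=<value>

seed: a₀ = √(S³/(24(L−S))) = √(102.691³/(24·23.212)) = 44.089652
iter 1: u=1.164570  f(a)=+1.626e+00  f'(a)=-1.203e+00  a ← 44.089652 − (+1.626e+00/-1.203e+00) = 45.441310
iter 2: u=1.129930  f(a)=+7.776e-02  f'(a)=-1.090e+00  a ← 45.441310 − (+7.776e-02/-1.090e+00) = 45.512631
iter 3: u=1.128159  f(a)=+1.977e-04  f'(a)=-1.085e+00  a ← 45.512631 − (+1.977e-04/-1.085e+00) = 45.512814
iter 4: u=1.128155  f(a)=+1.284e-09  f'(a)=-1.085e+00  a ← 45.512814 − (+1.284e-09/-1.085e+00) = 45.512814
iter 5: u=1.128155  f(a)=-2.842e-14  f'(a)=-1.085e+00  a ← 45.512814 − (-2.842e-14/-1.085e+00) = 45.512814
converged: |Δa| < 1e-12 after 5 iterations
sag = a·(cosh(S/(2a)) − 1) = 45.512814·(cosh(1.128155) − 1) = 32.167992
T_max/T_min = cosh(S/(2a)) = 1.706790

a=45.513 sag=32.168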